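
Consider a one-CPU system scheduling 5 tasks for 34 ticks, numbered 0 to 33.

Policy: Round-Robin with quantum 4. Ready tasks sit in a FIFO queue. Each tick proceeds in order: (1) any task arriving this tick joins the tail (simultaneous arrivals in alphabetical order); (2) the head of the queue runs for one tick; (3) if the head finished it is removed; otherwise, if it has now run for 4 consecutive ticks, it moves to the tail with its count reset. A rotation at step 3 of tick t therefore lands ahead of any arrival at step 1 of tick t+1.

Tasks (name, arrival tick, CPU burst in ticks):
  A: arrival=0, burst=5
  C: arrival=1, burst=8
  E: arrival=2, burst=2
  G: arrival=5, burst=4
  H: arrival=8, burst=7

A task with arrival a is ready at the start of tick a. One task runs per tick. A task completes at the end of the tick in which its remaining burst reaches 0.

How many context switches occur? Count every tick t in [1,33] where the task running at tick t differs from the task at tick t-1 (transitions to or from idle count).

context switches = 7

t=0: queue=[A] q_used=0 → run A
t=1: queue=[A,C] q_used=1 → run A
t=2: queue=[A,C,E] q_used=2 → run A
t=3: queue=[A,C,E] q_used=3 → run A
t=4: queue=[C,E,A] q_used=0 → run C
t=5: queue=[C,E,A,G] q_used=1 → run C
t=6: queue=[C,E,A,G] q_used=2 → run C
t=7: queue=[C,E,A,G] q_used=3 → run C
t=8: queue=[E,A,G,C,H] q_used=0 → run E
t=9: queue=[E,A,G,C,H] q_used=1 → run E
t=10: queue=[A,G,C,H] q_used=0 → run A
t=11: queue=[G,C,H] q_used=0 → run G
t=12: queue=[G,C,H] q_used=1 → run G
t=13: queue=[G,C,H] q_used=2 → run G
t=14: queue=[G,C,H] q_used=3 → run G
t=15: queue=[C,H] q_used=0 → run C
t=16: queue=[C,H] q_used=1 → run C
t=17: queue=[C,H] q_used=2 → run C
t=18: queue=[C,H] q_used=3 → run C
t=19: queue=[H] q_used=0 → run H
t=20: queue=[H] q_used=1 → run H
t=21: queue=[H] q_used=2 → run H
t=22: queue=[H] q_used=3 → run H
t=23: queue=[H] q_used=0 → run H
t=24: queue=[H] q_used=1 → run H
t=25: queue=[H] q_used=2 → run H
t=26: (idle)
t=27: (idle)
t=28: (idle)
t=29: (idle)
t=30: (idle)
t=31: (idle)
t=32: (idle)
t=33: (idle)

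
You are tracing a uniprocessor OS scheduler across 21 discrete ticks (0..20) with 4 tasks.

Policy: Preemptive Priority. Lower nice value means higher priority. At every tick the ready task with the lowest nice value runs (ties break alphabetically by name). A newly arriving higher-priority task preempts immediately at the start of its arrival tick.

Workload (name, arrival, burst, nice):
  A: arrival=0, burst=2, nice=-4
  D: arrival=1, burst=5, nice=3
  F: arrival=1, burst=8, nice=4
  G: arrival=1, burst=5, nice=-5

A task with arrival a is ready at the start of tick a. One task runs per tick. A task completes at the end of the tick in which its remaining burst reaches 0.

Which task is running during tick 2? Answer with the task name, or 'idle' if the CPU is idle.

t=0: ready={A} → run A
t=1: ready={A,D,F,G} → run G
t=2: ready={A,D,F,G} → run G
t=3: ready={A,D,F,G} → run G
t=4: ready={A,D,F,G} → run G
t=5: ready={A,D,F,G} → run G
t=6: ready={A,D,F} → run A
t=7: ready={D,F} → run D
t=8: ready={D,F} → run D
t=9: ready={D,F} → run D
t=10: ready={D,F} → run D
t=11: ready={D,F} → run D
t=12: ready={F} → run F
t=13: ready={F} → run F
t=14: ready={F} → run F
t=15: ready={F} → run F
t=16: ready={F} → run F
t=17: ready={F} → run F
t=18: ready={F} → run F
t=19: ready={F} → run F
t=20: (idle)

running at tick 2 = G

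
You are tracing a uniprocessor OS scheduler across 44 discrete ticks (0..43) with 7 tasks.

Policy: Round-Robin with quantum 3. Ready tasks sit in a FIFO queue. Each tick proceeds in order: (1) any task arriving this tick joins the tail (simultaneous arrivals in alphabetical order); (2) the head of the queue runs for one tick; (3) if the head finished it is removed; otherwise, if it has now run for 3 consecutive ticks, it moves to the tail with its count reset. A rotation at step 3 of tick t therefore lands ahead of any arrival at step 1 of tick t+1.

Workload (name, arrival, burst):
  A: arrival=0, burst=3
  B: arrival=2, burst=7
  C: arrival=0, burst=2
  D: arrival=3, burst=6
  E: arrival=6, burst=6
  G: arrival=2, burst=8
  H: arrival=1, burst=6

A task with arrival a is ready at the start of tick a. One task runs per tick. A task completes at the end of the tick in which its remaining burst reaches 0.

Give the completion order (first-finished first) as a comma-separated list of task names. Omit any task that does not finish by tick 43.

completion order = A, C, H, D, E, B, G

t=0: queue=[A,C] q_used=0 → run A
t=1: queue=[A,C,H] q_used=1 → run A
t=2: queue=[A,C,H,B,G] q_used=2 → run A
t=3: queue=[C,H,B,G,D] q_used=0 → run C
t=4: queue=[C,H,B,G,D] q_used=1 → run C
t=5: queue=[H,B,G,D] q_used=0 → run H
t=6: queue=[H,B,G,D,E] q_used=1 → run H
t=7: queue=[H,B,G,D,E] q_used=2 → run H
t=8: queue=[B,G,D,E,H] q_used=0 → run B
t=9: queue=[B,G,D,E,H] q_used=1 → run B
t=10: queue=[B,G,D,E,H] q_used=2 → run B
t=11: queue=[G,D,E,H,B] q_used=0 → run G
t=12: queue=[G,D,E,H,B] q_used=1 → run G
t=13: queue=[G,D,E,H,B] q_used=2 → run G
t=14: queue=[D,E,H,B,G] q_used=0 → run D
t=15: queue=[D,E,H,B,G] q_used=1 → run D
t=16: queue=[D,E,H,B,G] q_used=2 → run D
t=17: queue=[E,H,B,G,D] q_used=0 → run E
t=18: queue=[E,H,B,G,D] q_used=1 → run E
t=19: queue=[E,H,B,G,D] q_used=2 → run E
t=20: queue=[H,B,G,D,E] q_used=0 → run H
t=21: queue=[H,B,G,D,E] q_used=1 → run H
t=22: queue=[H,B,G,D,E] q_used=2 → run H
t=23: queue=[B,G,D,E] q_used=0 → run B
t=24: queue=[B,G,D,E] q_used=1 → run B
t=25: queue=[B,G,D,E] q_used=2 → run B
t=26: queue=[G,D,E,B] q_used=0 → run G
t=27: queue=[G,D,E,B] q_used=1 → run G
t=28: queue=[G,D,E,B] q_used=2 → run G
t=29: queue=[D,E,B,G] q_used=0 → run D
t=30: queue=[D,E,B,G] q_used=1 → run D
t=31: queue=[D,E,B,G] q_used=2 → run D
t=32: queue=[E,B,G] q_used=0 → run E
t=33: queue=[E,B,G] q_used=1 → run E
t=34: queue=[E,B,G] q_used=2 → run E
t=35: queue=[B,G] q_used=0 → run B
t=36: queue=[G] q_used=0 → run G
t=37: queue=[G] q_used=1 → run G
t=38: (idle)
t=39: (idle)
t=40: (idle)
t=41: (idle)
t=42: (idle)
t=43: (idle)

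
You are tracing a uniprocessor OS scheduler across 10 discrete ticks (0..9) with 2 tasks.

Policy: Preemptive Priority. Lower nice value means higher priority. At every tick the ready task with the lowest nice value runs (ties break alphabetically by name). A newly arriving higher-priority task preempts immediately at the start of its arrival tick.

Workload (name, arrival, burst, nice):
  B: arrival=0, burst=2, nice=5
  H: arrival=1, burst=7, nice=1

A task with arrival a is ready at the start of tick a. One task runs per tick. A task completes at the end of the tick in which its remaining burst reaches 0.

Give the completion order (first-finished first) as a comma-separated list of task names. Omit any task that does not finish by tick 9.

t=0: ready={B} → run B
t=1: ready={B,H} → run H
t=2: ready={B,H} → run H
t=3: ready={B,H} → run H
t=4: ready={B,H} → run H
t=5: ready={B,H} → run H
t=6: ready={B,H} → run H
t=7: ready={B,H} → run H
t=8: ready={B} → run B
t=9: (idle)

completion order = H, B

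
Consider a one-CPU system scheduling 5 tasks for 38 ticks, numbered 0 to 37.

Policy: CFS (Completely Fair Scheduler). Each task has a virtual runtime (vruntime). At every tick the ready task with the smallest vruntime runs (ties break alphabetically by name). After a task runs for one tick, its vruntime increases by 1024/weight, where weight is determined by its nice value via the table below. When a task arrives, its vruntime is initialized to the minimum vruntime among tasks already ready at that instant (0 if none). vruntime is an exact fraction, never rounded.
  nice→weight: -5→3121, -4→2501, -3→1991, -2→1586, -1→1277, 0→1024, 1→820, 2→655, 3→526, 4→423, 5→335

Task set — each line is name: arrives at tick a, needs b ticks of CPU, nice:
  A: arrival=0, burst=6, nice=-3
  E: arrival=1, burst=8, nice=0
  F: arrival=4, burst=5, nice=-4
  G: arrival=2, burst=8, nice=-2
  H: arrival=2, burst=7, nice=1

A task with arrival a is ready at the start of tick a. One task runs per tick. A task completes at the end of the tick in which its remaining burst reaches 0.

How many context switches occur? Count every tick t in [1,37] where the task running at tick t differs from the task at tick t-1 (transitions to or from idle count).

t=0: vr[A=0] → run A
t=1: vr[A=1024/1991 E=1024/1991] → run A
t=2: vr[A=2048/1991 E=1024/1991 G=1024/1991 H=1024/1991] → run E
t=3: vr[A=2048/1991 E=3015/1991 G=1024/1991 H=1024/1991] → run G
t=4: vr[A=2048/1991 E=3015/1991 F=1024/1991 G=1831424/1578863 H=1024/1991] → run F
t=5: vr[A=2048/1991 E=3015/1991 F=4599808/4979491 G=1831424/1578863 H=1024/1991] → run H
t=6: vr[A=2048/1991 E=3015/1991 F=4599808/4979491 G=1831424/1578863 H=719616/408155] → run F
t=7: vr[A=2048/1991 E=3015/1991 F=6638592/4979491 G=1831424/1578863 H=719616/408155] → run A
t=8: vr[A=3072/1991 E=3015/1991 F=6638592/4979491 G=1831424/1578863 H=719616/408155] → run G
t=9: vr[A=3072/1991 E=3015/1991 F=6638592/4979491 G=2850816/1578863 H=719616/408155] → run F
t=10: vr[A=3072/1991 E=3015/1991 F=8677376/4979491 G=2850816/1578863 H=719616/408155] → run E
t=11: vr[A=3072/1991 E=5006/1991 F=8677376/4979491 G=2850816/1578863 H=719616/408155] → run A
t=12: vr[A=4096/1991 E=5006/1991 F=8677376/4979491 G=2850816/1578863 H=719616/408155] → run F
t=13: vr[A=4096/1991 E=5006/1991 F=10716160/4979491 G=2850816/1578863 H=719616/408155] → run H
t=14: vr[A=4096/1991 E=5006/1991 F=10716160/4979491 G=2850816/1578863 H=1229312/408155] → run G
t=15: vr[A=4096/1991 E=5006/1991 F=10716160/4979491 G=3870208/1578863 H=1229312/408155] → run A
t=16: vr[A=5120/1991 E=5006/1991 F=10716160/4979491 G=3870208/1578863 H=1229312/408155] → run F
t=17: vr[A=5120/1991 E=5006/1991 G=3870208/1578863 H=1229312/408155] → run G
t=18: vr[A=5120/1991 E=5006/1991 G=4889600/1578863 H=1229312/408155] → run E
t=19: vr[A=5120/1991 E=6997/1991 G=4889600/1578863 H=1229312/408155] → run A
t=20: vr[E=6997/1991 G=4889600/1578863 H=1229312/408155] → run H
t=21: vr[E=6997/1991 G=4889600/1578863 H=1739008/408155] → run G
t=22: vr[E=6997/1991 G=5908992/1578863 H=1739008/408155] → run E
t=23: vr[E=8988/1991 G=5908992/1578863 H=1739008/408155] → run G
t=24: vr[E=8988/1991 G=6928384/1578863 H=1739008/408155] → run H
t=25: vr[E=8988/1991 G=6928384/1578863 H=2248704/408155] → run G
t=26: vr[E=8988/1991 G=7947776/1578863 H=2248704/408155] → run E
t=27: vr[E=10979/1991 G=7947776/1578863 H=2248704/408155] → run G
t=28: vr[E=10979/1991 H=2248704/408155] → run H
t=29: vr[E=10979/1991 H=551680/81631] → run E
t=30: vr[E=12970/1991 H=551680/81631] → run E
t=31: vr[E=14961/1991 H=551680/81631] → run H
t=32: vr[E=14961/1991 H=3268096/408155] → run E
t=33: vr[H=3268096/408155] → run H
t=34: (idle)
t=35: (idle)
t=36: (idle)
t=37: (idle)

context switches = 32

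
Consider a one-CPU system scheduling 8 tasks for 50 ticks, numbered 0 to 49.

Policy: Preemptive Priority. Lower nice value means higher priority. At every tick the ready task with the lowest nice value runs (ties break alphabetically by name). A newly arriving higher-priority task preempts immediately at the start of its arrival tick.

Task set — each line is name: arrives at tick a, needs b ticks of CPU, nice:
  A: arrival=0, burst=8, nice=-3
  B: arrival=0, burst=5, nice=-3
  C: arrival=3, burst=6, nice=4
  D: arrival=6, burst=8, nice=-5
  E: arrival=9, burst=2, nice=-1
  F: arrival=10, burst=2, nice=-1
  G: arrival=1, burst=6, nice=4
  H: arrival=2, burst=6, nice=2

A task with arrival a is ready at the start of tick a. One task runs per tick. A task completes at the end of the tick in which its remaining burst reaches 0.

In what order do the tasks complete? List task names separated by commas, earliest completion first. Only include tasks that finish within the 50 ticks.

completion order = D, A, B, E, F, H, C, G

t=0: ready={A,B} → run A
t=1: ready={A,B,G} → run A
t=2: ready={A,B,G,H} → run A
t=3: ready={A,B,C,G,H} → run A
t=4: ready={A,B,C,G,H} → run A
t=5: ready={A,B,C,G,H} → run A
t=6: ready={A,B,C,D,G,H} → run D
t=7: ready={A,B,C,D,G,H} → run D
t=8: ready={A,B,C,D,G,H} → run D
t=9: ready={A,B,C,D,E,G,H} → run D
t=10: ready={A,B,C,D,E,F,G,H} → run D
t=11: ready={A,B,C,D,E,F,G,H} → run D
t=12: ready={A,B,C,D,E,F,G,H} → run D
t=13: ready={A,B,C,D,E,F,G,H} → run D
t=14: ready={A,B,C,E,F,G,H} → run A
t=15: ready={A,B,C,E,F,G,H} → run A
t=16: ready={B,C,E,F,G,H} → run B
t=17: ready={B,C,E,F,G,H} → run B
t=18: ready={B,C,E,F,G,H} → run B
t=19: ready={B,C,E,F,G,H} → run B
t=20: ready={B,C,E,F,G,H} → run B
t=21: ready={C,E,F,G,H} → run E
t=22: ready={C,E,F,G,H} → run E
t=23: ready={C,F,G,H} → run F
t=24: ready={C,F,G,H} → run F
t=25: ready={C,G,H} → run H
t=26: ready={C,G,H} → run H
t=27: ready={C,G,H} → run H
t=28: ready={C,G,H} → run H
t=29: ready={C,G,H} → run H
t=30: ready={C,G,H} → run H
t=31: ready={C,G} → run C
t=32: ready={C,G} → run C
t=33: ready={C,G} → run C
t=34: ready={C,G} → run C
t=35: ready={C,G} → run C
t=36: ready={C,G} → run C
t=37: ready={G} → run G
t=38: ready={G} → run G
t=39: ready={G} → run G
t=40: ready={G} → run G
t=41: ready={G} → run G
t=42: ready={G} → run G
t=43: (idle)
t=44: (idle)
t=45: (idle)
t=46: (idle)
t=47: (idle)
t=48: (idle)
t=49: (idle)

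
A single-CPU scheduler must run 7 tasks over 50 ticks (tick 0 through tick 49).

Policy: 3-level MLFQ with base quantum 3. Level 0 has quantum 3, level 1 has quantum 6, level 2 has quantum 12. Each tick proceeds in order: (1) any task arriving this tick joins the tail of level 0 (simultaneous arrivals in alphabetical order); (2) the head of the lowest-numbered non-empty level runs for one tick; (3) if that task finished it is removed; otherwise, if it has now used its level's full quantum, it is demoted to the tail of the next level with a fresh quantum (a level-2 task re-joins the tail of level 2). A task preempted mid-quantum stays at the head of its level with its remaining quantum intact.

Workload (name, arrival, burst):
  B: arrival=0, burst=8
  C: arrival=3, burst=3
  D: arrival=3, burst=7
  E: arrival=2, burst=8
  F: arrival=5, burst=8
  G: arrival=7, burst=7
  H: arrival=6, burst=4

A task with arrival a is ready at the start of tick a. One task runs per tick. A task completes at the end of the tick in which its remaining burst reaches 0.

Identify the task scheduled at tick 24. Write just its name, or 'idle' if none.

t=0: L0/L1/L2 = B/-/- → run B
t=1: L0/L1/L2 = B/-/- → run B
t=2: L0/L1/L2 = BE/-/- → run B
t=3: L0/L1/L2 = ECD/B/- → run E
t=4: L0/L1/L2 = ECD/B/- → run E
t=5: L0/L1/L2 = ECDF/B/- → run E
t=6: L0/L1/L2 = CDFH/BE/- → run C
t=7: L0/L1/L2 = CDFHG/BE/- → run C
t=8: L0/L1/L2 = CDFHG/BE/- → run C
t=9: L0/L1/L2 = DFHG/BE/- → run D
t=10: L0/L1/L2 = DFHG/BE/- → run D
t=11: L0/L1/L2 = DFHG/BE/- → run D
t=12: L0/L1/L2 = FHG/BED/- → run F
t=13: L0/L1/L2 = FHG/BED/- → run F
t=14: L0/L1/L2 = FHG/BED/- → run F
t=15: L0/L1/L2 = HG/BEDF/- → run H
t=16: L0/L1/L2 = HG/BEDF/- → run H
t=17: L0/L1/L2 = HG/BEDF/- → run H
t=18: L0/L1/L2 = G/BEDFH/- → run G
t=19: L0/L1/L2 = G/BEDFH/- → run G
t=20: L0/L1/L2 = G/BEDFH/- → run G
t=21: L0/L1/L2 = -/BEDFHG/- → run B
t=22: L0/L1/L2 = -/BEDFHG/- → run B
t=23: L0/L1/L2 = -/BEDFHG/- → run B
t=24: L0/L1/L2 = -/BEDFHG/- → run B
t=25: L0/L1/L2 = -/BEDFHG/- → run B
t=26: L0/L1/L2 = -/EDFHG/- → run E
t=27: L0/L1/L2 = -/EDFHG/- → run E
t=28: L0/L1/L2 = -/EDFHG/- → run E
t=29: L0/L1/L2 = -/EDFHG/- → run E
t=30: L0/L1/L2 = -/EDFHG/- → run E
t=31: L0/L1/L2 = -/DFHG/- → run D
t=32: L0/L1/L2 = -/DFHG/- → run D
t=33: L0/L1/L2 = -/DFHG/- → run D
t=34: L0/L1/L2 = -/DFHG/- → run D
t=35: L0/L1/L2 = -/FHG/- → run F
t=36: L0/L1/L2 = -/FHG/- → run F
t=37: L0/L1/L2 = -/FHG/- → run F
t=38: L0/L1/L2 = -/FHG/- → run F
t=39: L0/L1/L2 = -/FHG/- → run F
t=40: L0/L1/L2 = -/HG/- → run H
t=41: L0/L1/L2 = -/G/- → run G
t=42: L0/L1/L2 = -/G/- → run G
t=43: L0/L1/L2 = -/G/- → run G
t=44: L0/L1/L2 = -/G/- → run G
t=45: (idle)
t=46: (idle)
t=47: (idle)
t=48: (idle)
t=49: (idle)

running at tick 24 = B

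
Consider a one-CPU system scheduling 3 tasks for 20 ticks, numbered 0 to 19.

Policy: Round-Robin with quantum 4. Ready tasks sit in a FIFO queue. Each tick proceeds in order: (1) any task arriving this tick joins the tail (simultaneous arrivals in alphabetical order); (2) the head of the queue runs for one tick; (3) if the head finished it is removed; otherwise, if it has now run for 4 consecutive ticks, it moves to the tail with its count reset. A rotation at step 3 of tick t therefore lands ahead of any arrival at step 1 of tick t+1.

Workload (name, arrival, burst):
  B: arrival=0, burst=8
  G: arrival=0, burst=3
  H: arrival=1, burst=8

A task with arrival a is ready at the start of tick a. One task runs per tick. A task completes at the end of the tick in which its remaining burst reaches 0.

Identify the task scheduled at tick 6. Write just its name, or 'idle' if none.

t=0: queue=[B,G] q_used=0 → run B
t=1: queue=[B,G,H] q_used=1 → run B
t=2: queue=[B,G,H] q_used=2 → run B
t=3: queue=[B,G,H] q_used=3 → run B
t=4: queue=[G,H,B] q_used=0 → run G
t=5: queue=[G,H,B] q_used=1 → run G
t=6: queue=[G,H,B] q_used=2 → run G
t=7: queue=[H,B] q_used=0 → run H
t=8: queue=[H,B] q_used=1 → run H
t=9: queue=[H,B] q_used=2 → run H
t=10: queue=[H,B] q_used=3 → run H
t=11: queue=[B,H] q_used=0 → run B
t=12: queue=[B,H] q_used=1 → run B
t=13: queue=[B,H] q_used=2 → run B
t=14: queue=[B,H] q_used=3 → run B
t=15: queue=[H] q_used=0 → run H
t=16: queue=[H] q_used=1 → run H
t=17: queue=[H] q_used=2 → run H
t=18: queue=[H] q_used=3 → run H
t=19: (idle)

running at tick 6 = G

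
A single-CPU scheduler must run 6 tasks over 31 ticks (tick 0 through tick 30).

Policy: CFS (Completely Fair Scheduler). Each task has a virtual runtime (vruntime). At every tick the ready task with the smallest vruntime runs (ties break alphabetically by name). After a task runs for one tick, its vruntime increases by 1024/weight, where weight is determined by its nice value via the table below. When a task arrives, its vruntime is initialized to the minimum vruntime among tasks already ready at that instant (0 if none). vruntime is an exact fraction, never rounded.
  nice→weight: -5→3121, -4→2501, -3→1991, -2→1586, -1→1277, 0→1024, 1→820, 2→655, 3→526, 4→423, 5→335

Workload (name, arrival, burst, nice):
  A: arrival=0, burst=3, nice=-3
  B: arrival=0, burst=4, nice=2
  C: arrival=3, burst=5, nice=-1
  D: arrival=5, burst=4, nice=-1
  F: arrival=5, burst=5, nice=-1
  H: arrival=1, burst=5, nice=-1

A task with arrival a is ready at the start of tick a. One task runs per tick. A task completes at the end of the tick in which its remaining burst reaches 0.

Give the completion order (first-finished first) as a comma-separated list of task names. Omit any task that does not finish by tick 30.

t=0: vr[A=0 B=0] → run A
t=1: vr[A=1024/1991 B=0 H=0] → run B
t=2: vr[A=1024/1991 B=1024/655 H=0] → run H
t=3: vr[A=1024/1991 B=1024/655 C=1024/1991 H=1024/1277] → run A
t=4: vr[A=2048/1991 B=1024/655 C=1024/1991 H=1024/1277] → run C
t=5: vr[A=2048/1991 B=1024/655 C=3346432/2542507 D=1024/1277 F=1024/1277 H=1024/1277] → run D
t=6: vr[A=2048/1991 B=1024/655 C=3346432/2542507 D=2048/1277 F=1024/1277 H=1024/1277] → run F
t=7: vr[A=2048/1991 B=1024/655 C=3346432/2542507 D=2048/1277 F=2048/1277 H=1024/1277] → run H
t=8: vr[A=2048/1991 B=1024/655 C=3346432/2542507 D=2048/1277 F=2048/1277 H=2048/1277] → run A
t=9: vr[B=1024/655 C=3346432/2542507 D=2048/1277 F=2048/1277 H=2048/1277] → run C
t=10: vr[B=1024/655 C=5385216/2542507 D=2048/1277 F=2048/1277 H=2048/1277] → run B
t=11: vr[B=2048/655 C=5385216/2542507 D=2048/1277 F=2048/1277 H=2048/1277] → run D
t=12: vr[B=2048/655 C=5385216/2542507 D=3072/1277 F=2048/1277 H=2048/1277] → run F
t=13: vr[B=2048/655 C=5385216/2542507 D=3072/1277 F=3072/1277 H=2048/1277] → run H
t=14: vr[B=2048/655 C=5385216/2542507 D=3072/1277 F=3072/1277 H=3072/1277] → run C
t=15: vr[B=2048/655 C=7424000/2542507 D=3072/1277 F=3072/1277 H=3072/1277] → run D
t=16: vr[B=2048/655 C=7424000/2542507 D=4096/1277 F=3072/1277 H=3072/1277] → run F
t=17: vr[B=2048/655 C=7424000/2542507 D=4096/1277 F=4096/1277 H=3072/1277] → run H
t=18: vr[B=2048/655 C=7424000/2542507 D=4096/1277 F=4096/1277 H=4096/1277] → run C
t=19: vr[B=2048/655 C=9462784/2542507 D=4096/1277 F=4096/1277 H=4096/1277] → run B
t=20: vr[B=3072/655 C=9462784/2542507 D=4096/1277 F=4096/1277 H=4096/1277] → run D
t=21: vr[B=3072/655 C=9462784/2542507 F=4096/1277 H=4096/1277] → run F
t=22: vr[B=3072/655 C=9462784/2542507 F=5120/1277 H=4096/1277] → run H
t=23: vr[B=3072/655 C=9462784/2542507 F=5120/1277] → run C
t=24: vr[B=3072/655 F=5120/1277] → run F
t=25: vr[B=3072/655] → run B
t=26: (idle)
t=27: (idle)
t=28: (idle)
t=29: (idle)
t=30: (idle)

completion order = A, D, H, C, F, B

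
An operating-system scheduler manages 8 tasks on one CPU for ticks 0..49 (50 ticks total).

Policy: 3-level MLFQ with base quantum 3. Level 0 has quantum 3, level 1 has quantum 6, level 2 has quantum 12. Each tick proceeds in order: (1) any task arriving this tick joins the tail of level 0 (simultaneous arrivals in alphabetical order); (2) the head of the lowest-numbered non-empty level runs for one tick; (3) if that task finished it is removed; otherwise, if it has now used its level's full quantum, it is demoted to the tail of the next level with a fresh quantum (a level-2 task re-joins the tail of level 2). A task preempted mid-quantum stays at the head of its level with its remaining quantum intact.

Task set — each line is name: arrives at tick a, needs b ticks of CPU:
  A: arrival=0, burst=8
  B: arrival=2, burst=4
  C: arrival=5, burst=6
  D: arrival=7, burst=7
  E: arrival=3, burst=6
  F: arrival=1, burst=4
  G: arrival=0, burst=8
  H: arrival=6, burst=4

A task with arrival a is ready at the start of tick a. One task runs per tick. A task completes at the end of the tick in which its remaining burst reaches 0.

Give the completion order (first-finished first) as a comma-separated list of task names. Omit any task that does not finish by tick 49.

t=0: L0/L1/L2 = AG/-/- → run A
t=1: L0/L1/L2 = AGF/-/- → run A
t=2: L0/L1/L2 = AGFB/-/- → run A
t=3: L0/L1/L2 = GFBE/A/- → run G
t=4: L0/L1/L2 = GFBE/A/- → run G
t=5: L0/L1/L2 = GFBEC/A/- → run G
t=6: L0/L1/L2 = FBECH/AG/- → run F
t=7: L0/L1/L2 = FBECHD/AG/- → run F
t=8: L0/L1/L2 = FBECHD/AG/- → run F
t=9: L0/L1/L2 = BECHD/AGF/- → run B
t=10: L0/L1/L2 = BECHD/AGF/- → run B
t=11: L0/L1/L2 = BECHD/AGF/- → run B
t=12: L0/L1/L2 = ECHD/AGFB/- → run E
t=13: L0/L1/L2 = ECHD/AGFB/- → run E
t=14: L0/L1/L2 = ECHD/AGFB/- → run E
t=15: L0/L1/L2 = CHD/AGFBE/- → run C
t=16: L0/L1/L2 = CHD/AGFBE/- → run C
t=17: L0/L1/L2 = CHD/AGFBE/- → run C
t=18: L0/L1/L2 = HD/AGFBEC/- → run H
t=19: L0/L1/L2 = HD/AGFBEC/- → run H
t=20: L0/L1/L2 = HD/AGFBEC/- → run H
t=21: L0/L1/L2 = D/AGFBECH/- → run D
t=22: L0/L1/L2 = D/AGFBECH/- → run D
t=23: L0/L1/L2 = D/AGFBECH/- → run D
t=24: L0/L1/L2 = -/AGFBECHD/- → run A
t=25: L0/L1/L2 = -/AGFBECHD/- → run A
t=26: L0/L1/L2 = -/AGFBECHD/- → run A
t=27: L0/L1/L2 = -/AGFBECHD/- → run A
t=28: L0/L1/L2 = -/AGFBECHD/- → run A
t=29: L0/L1/L2 = -/GFBECHD/- → run G
t=30: L0/L1/L2 = -/GFBECHD/- → run G
t=31: L0/L1/L2 = -/GFBECHD/- → run G
t=32: L0/L1/L2 = -/GFBECHD/- → run G
t=33: L0/L1/L2 = -/GFBECHD/- → run G
t=34: L0/L1/L2 = -/FBECHD/- → run F
t=35: L0/L1/L2 = -/BECHD/- → run B
t=36: L0/L1/L2 = -/ECHD/- → run E
t=37: L0/L1/L2 = -/ECHD/- → run E
t=38: L0/L1/L2 = -/ECHD/- → run E
t=39: L0/L1/L2 = -/CHD/- → run C
t=40: L0/L1/L2 = -/CHD/- → run C
t=41: L0/L1/L2 = -/CHD/- → run C
t=42: L0/L1/L2 = -/HD/- → run H
t=43: L0/L1/L2 = -/D/- → run D
t=44: L0/L1/L2 = -/D/- → run D
t=45: L0/L1/L2 = -/D/- → run D
t=46: L0/L1/L2 = -/D/- → run D
t=47: (idle)
t=48: (idle)
t=49: (idle)

completion order = A, G, F, B, E, C, H, D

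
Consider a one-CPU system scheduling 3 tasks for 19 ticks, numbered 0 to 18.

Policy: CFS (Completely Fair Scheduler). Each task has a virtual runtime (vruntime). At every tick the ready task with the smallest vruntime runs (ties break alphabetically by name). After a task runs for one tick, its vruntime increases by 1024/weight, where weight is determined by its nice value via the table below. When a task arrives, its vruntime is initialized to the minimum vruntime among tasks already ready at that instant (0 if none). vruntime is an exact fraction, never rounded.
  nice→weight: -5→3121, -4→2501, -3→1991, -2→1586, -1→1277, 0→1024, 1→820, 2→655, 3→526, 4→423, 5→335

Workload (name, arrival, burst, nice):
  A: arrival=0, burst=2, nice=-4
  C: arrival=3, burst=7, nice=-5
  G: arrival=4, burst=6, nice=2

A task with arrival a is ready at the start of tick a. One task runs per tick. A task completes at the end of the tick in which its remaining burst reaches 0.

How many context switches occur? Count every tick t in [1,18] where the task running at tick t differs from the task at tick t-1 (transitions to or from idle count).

t=0: vr[A=0] → run A
t=1: vr[A=1024/2501] → run A
t=2: (idle)
t=3: vr[C=0] → run C
t=4: vr[C=1024/3121 G=1024/3121] → run C
t=5: vr[C=2048/3121 G=1024/3121] → run G
t=6: vr[C=2048/3121 G=3866624/2044255] → run C
t=7: vr[C=3072/3121 G=3866624/2044255] → run C
t=8: vr[C=4096/3121 G=3866624/2044255] → run C
t=9: vr[C=5120/3121 G=3866624/2044255] → run C
t=10: vr[C=6144/3121 G=3866624/2044255] → run G
t=11: vr[C=6144/3121 G=7062528/2044255] → run C
t=12: vr[G=7062528/2044255] → run G
t=13: vr[G=10258432/2044255] → run G
t=14: vr[G=13454336/2044255] → run G
t=15: vr[G=3330048/408851] → run G
t=16: (idle)
t=17: (idle)
t=18: (idle)

context switches = 8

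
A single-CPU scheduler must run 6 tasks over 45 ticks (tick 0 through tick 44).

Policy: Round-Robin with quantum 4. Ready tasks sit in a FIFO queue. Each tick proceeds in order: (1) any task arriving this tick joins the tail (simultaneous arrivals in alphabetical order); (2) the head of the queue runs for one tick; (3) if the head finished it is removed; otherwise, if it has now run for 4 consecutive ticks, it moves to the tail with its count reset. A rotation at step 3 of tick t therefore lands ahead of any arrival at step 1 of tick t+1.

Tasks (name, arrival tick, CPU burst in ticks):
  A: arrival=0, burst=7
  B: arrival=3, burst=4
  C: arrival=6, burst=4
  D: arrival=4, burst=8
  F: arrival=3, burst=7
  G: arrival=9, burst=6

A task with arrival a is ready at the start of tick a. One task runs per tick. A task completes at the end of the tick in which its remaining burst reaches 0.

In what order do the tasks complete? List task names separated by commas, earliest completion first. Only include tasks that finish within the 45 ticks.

completion order = B, A, C, F, D, G

t=0: queue=[A] q_used=0 → run A
t=1: queue=[A] q_used=1 → run A
t=2: queue=[A] q_used=2 → run A
t=3: queue=[A,B,F] q_used=3 → run A
t=4: queue=[B,F,A,D] q_used=0 → run B
t=5: queue=[B,F,A,D] q_used=1 → run B
t=6: queue=[B,F,A,D,C] q_used=2 → run B
t=7: queue=[B,F,A,D,C] q_used=3 → run B
t=8: queue=[F,A,D,C] q_used=0 → run F
t=9: queue=[F,A,D,C,G] q_used=1 → run F
t=10: queue=[F,A,D,C,G] q_used=2 → run F
t=11: queue=[F,A,D,C,G] q_used=3 → run F
t=12: queue=[A,D,C,G,F] q_used=0 → run A
t=13: queue=[A,D,C,G,F] q_used=1 → run A
t=14: queue=[A,D,C,G,F] q_used=2 → run A
t=15: queue=[D,C,G,F] q_used=0 → run D
t=16: queue=[D,C,G,F] q_used=1 → run D
t=17: queue=[D,C,G,F] q_used=2 → run D
t=18: queue=[D,C,G,F] q_used=3 → run D
t=19: queue=[C,G,F,D] q_used=0 → run C
t=20: queue=[C,G,F,D] q_used=1 → run C
t=21: queue=[C,G,F,D] q_used=2 → run C
t=22: queue=[C,G,F,D] q_used=3 → run C
t=23: queue=[G,F,D] q_used=0 → run G
t=24: queue=[G,F,D] q_used=1 → run G
t=25: queue=[G,F,D] q_used=2 → run G
t=26: queue=[G,F,D] q_used=3 → run G
t=27: queue=[F,D,G] q_used=0 → run F
t=28: queue=[F,D,G] q_used=1 → run F
t=29: queue=[F,D,G] q_used=2 → run F
t=30: queue=[D,G] q_used=0 → run D
t=31: queue=[D,G] q_used=1 → run D
t=32: queue=[D,G] q_used=2 → run D
t=33: queue=[D,G] q_used=3 → run D
t=34: queue=[G] q_used=0 → run G
t=35: queue=[G] q_used=1 → run G
t=36: (idle)
t=37: (idle)
t=38: (idle)
t=39: (idle)
t=40: (idle)
t=41: (idle)
t=42: (idle)
t=43: (idle)
t=44: (idle)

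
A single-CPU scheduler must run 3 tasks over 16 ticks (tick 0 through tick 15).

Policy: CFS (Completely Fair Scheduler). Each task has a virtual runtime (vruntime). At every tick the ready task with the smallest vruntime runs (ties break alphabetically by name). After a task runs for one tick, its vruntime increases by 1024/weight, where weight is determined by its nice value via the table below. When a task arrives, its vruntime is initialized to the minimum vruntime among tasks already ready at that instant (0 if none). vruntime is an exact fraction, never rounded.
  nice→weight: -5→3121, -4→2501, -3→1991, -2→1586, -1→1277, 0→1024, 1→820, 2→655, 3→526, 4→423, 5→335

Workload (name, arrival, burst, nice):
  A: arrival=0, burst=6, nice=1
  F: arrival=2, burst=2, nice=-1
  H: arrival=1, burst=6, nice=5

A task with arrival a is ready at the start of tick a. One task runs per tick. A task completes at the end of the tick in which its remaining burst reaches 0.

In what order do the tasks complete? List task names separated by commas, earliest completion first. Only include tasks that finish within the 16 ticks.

completion order = F, A, H

t=0: vr[A=0] → run A
t=1: vr[A=256/205 H=256/205] → run A
t=2: vr[A=512/205 F=256/205 H=256/205] → run F
t=3: vr[A=512/205 F=536832/261785 H=256/205] → run H
t=4: vr[A=512/205 F=536832/261785 H=59136/13735] → run F
t=5: vr[A=512/205 H=59136/13735] → run A
t=6: vr[A=768/205 H=59136/13735] → run A
t=7: vr[A=1024/205 H=59136/13735] → run H
t=8: vr[A=1024/205 H=20224/2747] → run A
t=9: vr[A=256/41 H=20224/2747] → run A
t=10: vr[H=20224/2747] → run H
t=11: vr[H=143104/13735] → run H
t=12: vr[H=185088/13735] → run H
t=13: vr[H=227072/13735] → run H
t=14: (idle)
t=15: (idle)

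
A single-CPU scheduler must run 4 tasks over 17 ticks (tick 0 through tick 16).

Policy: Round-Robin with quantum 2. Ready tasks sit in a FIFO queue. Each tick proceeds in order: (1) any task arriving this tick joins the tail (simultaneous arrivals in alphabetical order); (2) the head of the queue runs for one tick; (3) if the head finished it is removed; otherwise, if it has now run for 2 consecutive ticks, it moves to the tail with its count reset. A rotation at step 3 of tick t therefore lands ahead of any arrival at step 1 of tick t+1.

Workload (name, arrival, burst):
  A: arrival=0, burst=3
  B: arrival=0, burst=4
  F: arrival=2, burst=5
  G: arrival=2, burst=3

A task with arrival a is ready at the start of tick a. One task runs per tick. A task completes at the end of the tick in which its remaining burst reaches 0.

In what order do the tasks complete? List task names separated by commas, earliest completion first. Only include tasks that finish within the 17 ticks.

t=0: queue=[A,B] q_used=0 → run A
t=1: queue=[A,B] q_used=1 → run A
t=2: queue=[B,A,F,G] q_used=0 → run B
t=3: queue=[B,A,F,G] q_used=1 → run B
t=4: queue=[A,F,G,B] q_used=0 → run A
t=5: queue=[F,G,B] q_used=0 → run F
t=6: queue=[F,G,B] q_used=1 → run F
t=7: queue=[G,B,F] q_used=0 → run G
t=8: queue=[G,B,F] q_used=1 → run G
t=9: queue=[B,F,G] q_used=0 → run B
t=10: queue=[B,F,G] q_used=1 → run B
t=11: queue=[F,G] q_used=0 → run F
t=12: queue=[F,G] q_used=1 → run F
t=13: queue=[G,F] q_used=0 → run G
t=14: queue=[F] q_used=0 → run F
t=15: (idle)
t=16: (idle)

completion order = A, B, G, F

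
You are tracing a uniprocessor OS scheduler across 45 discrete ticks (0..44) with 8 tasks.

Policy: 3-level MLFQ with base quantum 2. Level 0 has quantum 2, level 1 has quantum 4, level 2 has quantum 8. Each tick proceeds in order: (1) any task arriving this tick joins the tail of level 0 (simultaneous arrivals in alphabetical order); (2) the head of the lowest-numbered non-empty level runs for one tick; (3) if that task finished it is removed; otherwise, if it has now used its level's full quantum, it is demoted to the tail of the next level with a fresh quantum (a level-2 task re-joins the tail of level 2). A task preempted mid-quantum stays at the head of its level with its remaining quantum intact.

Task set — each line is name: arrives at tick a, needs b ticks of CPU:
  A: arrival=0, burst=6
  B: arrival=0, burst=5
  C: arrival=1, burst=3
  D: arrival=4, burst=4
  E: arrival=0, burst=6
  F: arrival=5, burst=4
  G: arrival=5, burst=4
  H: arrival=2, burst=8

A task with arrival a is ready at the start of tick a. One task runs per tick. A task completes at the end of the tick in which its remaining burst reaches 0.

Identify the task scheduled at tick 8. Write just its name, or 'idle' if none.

t=0: L0/L1/L2 = ABE/-/- → run A
t=1: L0/L1/L2 = ABEC/-/- → run A
t=2: L0/L1/L2 = BECH/A/- → run B
t=3: L0/L1/L2 = BECH/A/- → run B
t=4: L0/L1/L2 = ECHD/AB/- → run E
t=5: L0/L1/L2 = ECHDFG/AB/- → run E
t=6: L0/L1/L2 = CHDFG/ABE/- → run C
t=7: L0/L1/L2 = CHDFG/ABE/- → run C
t=8: L0/L1/L2 = HDFG/ABEC/- → run H
t=9: L0/L1/L2 = HDFG/ABEC/- → run H
t=10: L0/L1/L2 = DFG/ABECH/- → run D
t=11: L0/L1/L2 = DFG/ABECH/- → run D
t=12: L0/L1/L2 = FG/ABECHD/- → run F
t=13: L0/L1/L2 = FG/ABECHD/- → run F
t=14: L0/L1/L2 = G/ABECHDF/- → run G
t=15: L0/L1/L2 = G/ABECHDF/- → run G
t=16: L0/L1/L2 = -/ABECHDFG/- → run A
t=17: L0/L1/L2 = -/ABECHDFG/- → run A
t=18: L0/L1/L2 = -/ABECHDFG/- → run A
t=19: L0/L1/L2 = -/ABECHDFG/- → run A
t=20: L0/L1/L2 = -/BECHDFG/- → run B
t=21: L0/L1/L2 = -/BECHDFG/- → run B
t=22: L0/L1/L2 = -/BECHDFG/- → run B
t=23: L0/L1/L2 = -/ECHDFG/- → run E
t=24: L0/L1/L2 = -/ECHDFG/- → run E
t=25: L0/L1/L2 = -/ECHDFG/- → run E
t=26: L0/L1/L2 = -/ECHDFG/- → run E
t=27: L0/L1/L2 = -/CHDFG/- → run C
t=28: L0/L1/L2 = -/HDFG/- → run H
t=29: L0/L1/L2 = -/HDFG/- → run H
t=30: L0/L1/L2 = -/HDFG/- → run H
t=31: L0/L1/L2 = -/HDFG/- → run H
t=32: L0/L1/L2 = -/DFG/H → run D
t=33: L0/L1/L2 = -/DFG/H → run D
t=34: L0/L1/L2 = -/FG/H → run F
t=35: L0/L1/L2 = -/FG/H → run F
t=36: L0/L1/L2 = -/G/H → run G
t=37: L0/L1/L2 = -/G/H → run G
t=38: L0/L1/L2 = -/-/H → run H
t=39: L0/L1/L2 = -/-/H → run H
t=40: (idle)
t=41: (idle)
t=42: (idle)
t=43: (idle)
t=44: (idle)

running at tick 8 = H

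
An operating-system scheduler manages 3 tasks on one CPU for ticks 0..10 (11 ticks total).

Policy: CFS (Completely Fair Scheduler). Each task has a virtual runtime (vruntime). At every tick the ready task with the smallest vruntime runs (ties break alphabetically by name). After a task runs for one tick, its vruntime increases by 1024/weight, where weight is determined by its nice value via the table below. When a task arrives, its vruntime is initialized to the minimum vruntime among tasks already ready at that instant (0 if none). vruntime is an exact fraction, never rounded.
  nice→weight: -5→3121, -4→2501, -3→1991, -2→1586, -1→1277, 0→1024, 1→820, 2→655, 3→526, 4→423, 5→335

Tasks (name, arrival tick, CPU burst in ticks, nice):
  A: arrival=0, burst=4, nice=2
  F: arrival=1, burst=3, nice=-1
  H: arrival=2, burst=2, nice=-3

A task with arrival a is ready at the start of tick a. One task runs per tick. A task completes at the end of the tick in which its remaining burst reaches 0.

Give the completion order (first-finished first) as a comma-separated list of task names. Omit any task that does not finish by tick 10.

completion order = H, F, A

t=0: vr[A=0] → run A
t=1: vr[A=1024/655 F=1024/655] → run A
t=2: vr[A=2048/655 F=1024/655 H=1024/655] → run F
t=3: vr[A=2048/655 F=1978368/836435 H=1024/655] → run H
t=4: vr[A=2048/655 F=1978368/836435 H=2709504/1304105] → run H
t=5: vr[A=2048/655 F=1978368/836435] → run F
t=6: vr[A=2048/655 F=2649088/836435] → run A
t=7: vr[A=3072/655 F=2649088/836435] → run F
t=8: vr[A=3072/655] → run A
t=9: (idle)
t=10: (idle)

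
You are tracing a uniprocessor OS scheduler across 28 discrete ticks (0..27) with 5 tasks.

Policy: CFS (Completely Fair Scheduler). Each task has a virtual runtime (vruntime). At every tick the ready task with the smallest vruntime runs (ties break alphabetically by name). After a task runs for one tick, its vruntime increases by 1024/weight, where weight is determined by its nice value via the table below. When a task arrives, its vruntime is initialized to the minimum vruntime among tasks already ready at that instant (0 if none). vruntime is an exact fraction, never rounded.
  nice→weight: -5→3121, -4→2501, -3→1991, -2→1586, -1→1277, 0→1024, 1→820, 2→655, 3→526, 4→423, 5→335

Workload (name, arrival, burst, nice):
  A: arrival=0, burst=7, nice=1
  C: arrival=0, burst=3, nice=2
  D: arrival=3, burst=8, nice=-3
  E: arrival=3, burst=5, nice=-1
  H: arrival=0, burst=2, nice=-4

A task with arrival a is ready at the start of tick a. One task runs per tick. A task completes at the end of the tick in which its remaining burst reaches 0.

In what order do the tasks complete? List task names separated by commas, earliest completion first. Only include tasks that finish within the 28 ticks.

t=0: vr[A=0 C=0 H=0] → run A
t=1: vr[A=256/205 C=0 H=0] → run C
t=2: vr[A=256/205 C=1024/655 H=0] → run H
t=3: vr[A=256/205 C=1024/655 D=1024/2501 E=1024/2501 H=1024/2501] → run D
t=4: vr[A=256/205 C=1024/655 D=4599808/4979491 E=1024/2501 H=1024/2501] → run E
t=5: vr[A=256/205 C=1024/655 D=4599808/4979491 E=3868672/3193777 H=1024/2501] → run H
t=6: vr[A=256/205 C=1024/655 D=4599808/4979491 E=3868672/3193777] → run D
t=7: vr[A=256/205 C=1024/655 D=7160832/4979491 E=3868672/3193777] → run E
t=8: vr[A=256/205 C=1024/655 D=7160832/4979491 E=6429696/3193777] → run A
t=9: vr[A=512/205 C=1024/655 D=7160832/4979491 E=6429696/3193777] → run D
t=10: vr[A=512/205 C=1024/655 D=9721856/4979491 E=6429696/3193777] → run C
t=11: vr[A=512/205 C=2048/655 D=9721856/4979491 E=6429696/3193777] → run D
t=12: vr[A=512/205 C=2048/655 D=12282880/4979491 E=6429696/3193777] → run E
t=13: vr[A=512/205 C=2048/655 D=12282880/4979491 E=8990720/3193777] → run D
t=14: vr[A=512/205 C=2048/655 D=14843904/4979491 E=8990720/3193777] → run A
t=15: vr[A=768/205 C=2048/655 D=14843904/4979491 E=8990720/3193777] → run E
t=16: vr[A=768/205 C=2048/655 D=14843904/4979491 E=11551744/3193777] → run D
t=17: vr[A=768/205 C=2048/655 D=17404928/4979491 E=11551744/3193777] → run C
t=18: vr[A=768/205 D=17404928/4979491 E=11551744/3193777] → run D
t=19: vr[A=768/205 D=19965952/4979491 E=11551744/3193777] → run E
t=20: vr[A=768/205 D=19965952/4979491] → run A
t=21: vr[A=1024/205 D=19965952/4979491] → run D
t=22: vr[A=1024/205] → run A
t=23: vr[A=256/41] → run A
t=24: vr[A=1536/205] → run A
t=25: (idle)
t=26: (idle)
t=27: (idle)

completion order = H, C, E, D, A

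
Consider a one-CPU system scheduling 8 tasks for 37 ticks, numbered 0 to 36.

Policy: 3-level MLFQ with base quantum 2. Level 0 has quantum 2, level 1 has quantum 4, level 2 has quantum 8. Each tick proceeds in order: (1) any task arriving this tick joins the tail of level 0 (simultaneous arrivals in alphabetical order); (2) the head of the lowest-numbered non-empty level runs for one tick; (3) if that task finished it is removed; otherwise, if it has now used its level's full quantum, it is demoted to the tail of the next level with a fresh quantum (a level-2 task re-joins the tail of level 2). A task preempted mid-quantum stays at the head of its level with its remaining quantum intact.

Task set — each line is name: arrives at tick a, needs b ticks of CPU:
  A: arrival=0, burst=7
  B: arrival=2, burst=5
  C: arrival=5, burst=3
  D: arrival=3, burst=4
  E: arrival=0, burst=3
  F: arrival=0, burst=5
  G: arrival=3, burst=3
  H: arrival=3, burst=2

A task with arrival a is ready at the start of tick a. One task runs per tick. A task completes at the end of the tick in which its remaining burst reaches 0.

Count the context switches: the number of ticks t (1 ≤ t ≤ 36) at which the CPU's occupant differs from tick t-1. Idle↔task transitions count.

t=0: L0/L1/L2 = AEF/-/- → run A
t=1: L0/L1/L2 = AEF/-/- → run A
t=2: L0/L1/L2 = EFB/A/- → run E
t=3: L0/L1/L2 = EFBDGH/A/- → run E
t=4: L0/L1/L2 = FBDGH/AE/- → run F
t=5: L0/L1/L2 = FBDGHC/AE/- → run F
t=6: L0/L1/L2 = BDGHC/AEF/- → run B
t=7: L0/L1/L2 = BDGHC/AEF/- → run B
t=8: L0/L1/L2 = DGHC/AEFB/- → run D
t=9: L0/L1/L2 = DGHC/AEFB/- → run D
t=10: L0/L1/L2 = GHC/AEFBD/- → run G
t=11: L0/L1/L2 = GHC/AEFBD/- → run G
t=12: L0/L1/L2 = HC/AEFBDG/- → run H
t=13: L0/L1/L2 = HC/AEFBDG/- → run H
t=14: L0/L1/L2 = C/AEFBDG/- → run C
t=15: L0/L1/L2 = C/AEFBDG/- → run C
t=16: L0/L1/L2 = -/AEFBDGC/- → run A
t=17: L0/L1/L2 = -/AEFBDGC/- → run A
t=18: L0/L1/L2 = -/AEFBDGC/- → run A
t=19: L0/L1/L2 = -/AEFBDGC/- → run A
t=20: L0/L1/L2 = -/EFBDGC/A → run E
t=21: L0/L1/L2 = -/FBDGC/A → run F
t=22: L0/L1/L2 = -/FBDGC/A → run F
t=23: L0/L1/L2 = -/FBDGC/A → run F
t=24: L0/L1/L2 = -/BDGC/A → run B
t=25: L0/L1/L2 = -/BDGC/A → run B
t=26: L0/L1/L2 = -/BDGC/A → run B
t=27: L0/L1/L2 = -/DGC/A → run D
t=28: L0/L1/L2 = -/DGC/A → run D
t=29: L0/L1/L2 = -/GC/A → run G
t=30: L0/L1/L2 = -/C/A → run C
t=31: L0/L1/L2 = -/-/A → run A
t=32: (idle)
t=33: (idle)
t=34: (idle)
t=35: (idle)
t=36: (idle)

context switches = 16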